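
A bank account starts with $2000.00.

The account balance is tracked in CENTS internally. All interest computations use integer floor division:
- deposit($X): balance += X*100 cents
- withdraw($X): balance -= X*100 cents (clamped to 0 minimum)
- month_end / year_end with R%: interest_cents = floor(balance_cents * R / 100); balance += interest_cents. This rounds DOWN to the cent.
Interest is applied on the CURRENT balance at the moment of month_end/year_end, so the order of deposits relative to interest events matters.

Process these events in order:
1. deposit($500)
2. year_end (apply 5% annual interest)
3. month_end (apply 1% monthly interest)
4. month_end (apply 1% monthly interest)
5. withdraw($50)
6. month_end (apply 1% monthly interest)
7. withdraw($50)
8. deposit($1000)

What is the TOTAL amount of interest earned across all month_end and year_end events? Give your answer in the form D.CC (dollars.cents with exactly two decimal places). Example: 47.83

After 1 (deposit($500)): balance=$2500.00 total_interest=$0.00
After 2 (year_end (apply 5% annual interest)): balance=$2625.00 total_interest=$125.00
After 3 (month_end (apply 1% monthly interest)): balance=$2651.25 total_interest=$151.25
After 4 (month_end (apply 1% monthly interest)): balance=$2677.76 total_interest=$177.76
After 5 (withdraw($50)): balance=$2627.76 total_interest=$177.76
After 6 (month_end (apply 1% monthly interest)): balance=$2654.03 total_interest=$204.03
After 7 (withdraw($50)): balance=$2604.03 total_interest=$204.03
After 8 (deposit($1000)): balance=$3604.03 total_interest=$204.03

Answer: 204.03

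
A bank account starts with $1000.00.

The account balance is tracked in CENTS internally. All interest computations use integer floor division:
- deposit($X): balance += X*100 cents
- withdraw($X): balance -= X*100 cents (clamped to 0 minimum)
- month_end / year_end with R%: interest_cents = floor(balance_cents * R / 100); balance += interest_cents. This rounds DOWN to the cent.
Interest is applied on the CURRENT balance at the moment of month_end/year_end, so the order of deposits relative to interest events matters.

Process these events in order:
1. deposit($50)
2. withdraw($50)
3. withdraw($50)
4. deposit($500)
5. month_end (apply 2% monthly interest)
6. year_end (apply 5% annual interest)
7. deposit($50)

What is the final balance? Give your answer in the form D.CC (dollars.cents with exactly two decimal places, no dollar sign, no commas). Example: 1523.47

After 1 (deposit($50)): balance=$1050.00 total_interest=$0.00
After 2 (withdraw($50)): balance=$1000.00 total_interest=$0.00
After 3 (withdraw($50)): balance=$950.00 total_interest=$0.00
After 4 (deposit($500)): balance=$1450.00 total_interest=$0.00
After 5 (month_end (apply 2% monthly interest)): balance=$1479.00 total_interest=$29.00
After 6 (year_end (apply 5% annual interest)): balance=$1552.95 total_interest=$102.95
After 7 (deposit($50)): balance=$1602.95 total_interest=$102.95

Answer: 1602.95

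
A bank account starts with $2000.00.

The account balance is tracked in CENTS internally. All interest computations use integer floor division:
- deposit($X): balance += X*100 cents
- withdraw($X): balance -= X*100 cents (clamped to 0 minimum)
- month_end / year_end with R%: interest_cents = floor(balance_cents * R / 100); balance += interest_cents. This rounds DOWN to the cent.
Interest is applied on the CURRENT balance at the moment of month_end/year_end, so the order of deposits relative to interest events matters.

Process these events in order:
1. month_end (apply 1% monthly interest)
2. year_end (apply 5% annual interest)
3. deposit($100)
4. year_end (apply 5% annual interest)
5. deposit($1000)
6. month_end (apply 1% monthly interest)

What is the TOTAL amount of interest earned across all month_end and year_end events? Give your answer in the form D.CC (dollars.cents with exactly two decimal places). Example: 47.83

Answer: 265.37

Derivation:
After 1 (month_end (apply 1% monthly interest)): balance=$2020.00 total_interest=$20.00
After 2 (year_end (apply 5% annual interest)): balance=$2121.00 total_interest=$121.00
After 3 (deposit($100)): balance=$2221.00 total_interest=$121.00
After 4 (year_end (apply 5% annual interest)): balance=$2332.05 total_interest=$232.05
After 5 (deposit($1000)): balance=$3332.05 total_interest=$232.05
After 6 (month_end (apply 1% monthly interest)): balance=$3365.37 total_interest=$265.37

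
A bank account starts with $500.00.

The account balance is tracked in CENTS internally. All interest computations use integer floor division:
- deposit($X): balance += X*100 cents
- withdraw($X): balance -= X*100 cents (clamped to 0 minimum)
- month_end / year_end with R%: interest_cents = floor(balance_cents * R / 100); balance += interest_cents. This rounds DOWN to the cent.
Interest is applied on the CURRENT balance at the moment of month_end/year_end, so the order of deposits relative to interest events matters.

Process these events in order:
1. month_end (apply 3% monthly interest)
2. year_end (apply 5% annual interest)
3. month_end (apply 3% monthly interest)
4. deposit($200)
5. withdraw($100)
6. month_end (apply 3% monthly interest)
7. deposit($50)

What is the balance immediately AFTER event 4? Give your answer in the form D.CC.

After 1 (month_end (apply 3% monthly interest)): balance=$515.00 total_interest=$15.00
After 2 (year_end (apply 5% annual interest)): balance=$540.75 total_interest=$40.75
After 3 (month_end (apply 3% monthly interest)): balance=$556.97 total_interest=$56.97
After 4 (deposit($200)): balance=$756.97 total_interest=$56.97

Answer: 756.97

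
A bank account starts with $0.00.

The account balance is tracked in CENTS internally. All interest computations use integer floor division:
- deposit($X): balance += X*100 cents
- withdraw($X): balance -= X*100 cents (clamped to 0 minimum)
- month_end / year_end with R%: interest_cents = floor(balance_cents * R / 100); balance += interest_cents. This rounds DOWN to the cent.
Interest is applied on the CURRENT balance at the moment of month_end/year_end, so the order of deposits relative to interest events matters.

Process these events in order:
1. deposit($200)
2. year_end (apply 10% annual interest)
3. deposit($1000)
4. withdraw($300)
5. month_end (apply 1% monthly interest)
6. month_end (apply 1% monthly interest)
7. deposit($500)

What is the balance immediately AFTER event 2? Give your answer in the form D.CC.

Answer: 220.00

Derivation:
After 1 (deposit($200)): balance=$200.00 total_interest=$0.00
After 2 (year_end (apply 10% annual interest)): balance=$220.00 total_interest=$20.00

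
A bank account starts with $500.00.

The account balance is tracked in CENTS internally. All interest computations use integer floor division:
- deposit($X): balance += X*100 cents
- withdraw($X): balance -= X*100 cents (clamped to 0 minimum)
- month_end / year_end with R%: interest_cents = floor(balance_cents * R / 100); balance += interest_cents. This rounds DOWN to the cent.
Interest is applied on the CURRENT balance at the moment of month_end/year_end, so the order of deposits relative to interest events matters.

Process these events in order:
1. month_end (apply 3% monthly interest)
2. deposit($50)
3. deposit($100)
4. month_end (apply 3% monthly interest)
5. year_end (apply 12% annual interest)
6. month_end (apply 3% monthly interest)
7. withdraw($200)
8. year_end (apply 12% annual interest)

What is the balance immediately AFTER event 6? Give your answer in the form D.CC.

Answer: 790.15

Derivation:
After 1 (month_end (apply 3% monthly interest)): balance=$515.00 total_interest=$15.00
After 2 (deposit($50)): balance=$565.00 total_interest=$15.00
After 3 (deposit($100)): balance=$665.00 total_interest=$15.00
After 4 (month_end (apply 3% monthly interest)): balance=$684.95 total_interest=$34.95
After 5 (year_end (apply 12% annual interest)): balance=$767.14 total_interest=$117.14
After 6 (month_end (apply 3% monthly interest)): balance=$790.15 total_interest=$140.15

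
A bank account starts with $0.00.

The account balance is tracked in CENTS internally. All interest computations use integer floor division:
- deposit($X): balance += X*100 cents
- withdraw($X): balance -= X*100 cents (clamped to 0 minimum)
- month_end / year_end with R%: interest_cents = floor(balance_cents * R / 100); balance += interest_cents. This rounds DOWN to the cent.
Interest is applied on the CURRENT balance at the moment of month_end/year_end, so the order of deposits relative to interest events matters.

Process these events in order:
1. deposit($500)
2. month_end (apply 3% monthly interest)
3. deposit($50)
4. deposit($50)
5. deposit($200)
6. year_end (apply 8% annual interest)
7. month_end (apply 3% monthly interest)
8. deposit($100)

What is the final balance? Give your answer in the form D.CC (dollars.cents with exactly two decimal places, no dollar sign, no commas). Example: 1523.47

After 1 (deposit($500)): balance=$500.00 total_interest=$0.00
After 2 (month_end (apply 3% monthly interest)): balance=$515.00 total_interest=$15.00
After 3 (deposit($50)): balance=$565.00 total_interest=$15.00
After 4 (deposit($50)): balance=$615.00 total_interest=$15.00
After 5 (deposit($200)): balance=$815.00 total_interest=$15.00
After 6 (year_end (apply 8% annual interest)): balance=$880.20 total_interest=$80.20
After 7 (month_end (apply 3% monthly interest)): balance=$906.60 total_interest=$106.60
After 8 (deposit($100)): balance=$1006.60 total_interest=$106.60

Answer: 1006.60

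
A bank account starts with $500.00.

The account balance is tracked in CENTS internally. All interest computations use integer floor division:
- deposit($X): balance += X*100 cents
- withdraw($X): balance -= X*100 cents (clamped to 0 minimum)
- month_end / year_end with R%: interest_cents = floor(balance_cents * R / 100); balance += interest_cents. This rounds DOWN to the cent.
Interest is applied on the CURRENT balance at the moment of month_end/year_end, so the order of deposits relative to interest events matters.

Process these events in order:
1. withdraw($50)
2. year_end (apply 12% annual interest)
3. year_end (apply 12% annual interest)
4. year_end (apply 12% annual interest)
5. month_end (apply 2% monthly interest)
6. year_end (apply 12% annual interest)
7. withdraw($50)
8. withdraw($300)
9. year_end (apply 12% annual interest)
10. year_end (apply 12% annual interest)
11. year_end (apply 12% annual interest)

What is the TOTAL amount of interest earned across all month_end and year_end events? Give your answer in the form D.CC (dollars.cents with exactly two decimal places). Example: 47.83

Answer: 422.93

Derivation:
After 1 (withdraw($50)): balance=$450.00 total_interest=$0.00
After 2 (year_end (apply 12% annual interest)): balance=$504.00 total_interest=$54.00
After 3 (year_end (apply 12% annual interest)): balance=$564.48 total_interest=$114.48
After 4 (year_end (apply 12% annual interest)): balance=$632.21 total_interest=$182.21
After 5 (month_end (apply 2% monthly interest)): balance=$644.85 total_interest=$194.85
After 6 (year_end (apply 12% annual interest)): balance=$722.23 total_interest=$272.23
After 7 (withdraw($50)): balance=$672.23 total_interest=$272.23
After 8 (withdraw($300)): balance=$372.23 total_interest=$272.23
After 9 (year_end (apply 12% annual interest)): balance=$416.89 total_interest=$316.89
After 10 (year_end (apply 12% annual interest)): balance=$466.91 total_interest=$366.91
After 11 (year_end (apply 12% annual interest)): balance=$522.93 total_interest=$422.93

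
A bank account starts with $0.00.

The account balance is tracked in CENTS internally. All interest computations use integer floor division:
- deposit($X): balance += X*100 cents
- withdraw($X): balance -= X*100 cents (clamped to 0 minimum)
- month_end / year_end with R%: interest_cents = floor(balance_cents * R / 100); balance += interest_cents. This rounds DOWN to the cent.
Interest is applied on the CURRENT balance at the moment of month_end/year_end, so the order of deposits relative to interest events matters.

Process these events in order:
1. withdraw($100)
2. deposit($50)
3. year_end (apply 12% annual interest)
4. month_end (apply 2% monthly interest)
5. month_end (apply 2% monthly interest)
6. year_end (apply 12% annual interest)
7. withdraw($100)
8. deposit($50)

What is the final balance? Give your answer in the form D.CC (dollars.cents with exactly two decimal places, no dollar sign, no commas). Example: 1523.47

After 1 (withdraw($100)): balance=$0.00 total_interest=$0.00
After 2 (deposit($50)): balance=$50.00 total_interest=$0.00
After 3 (year_end (apply 12% annual interest)): balance=$56.00 total_interest=$6.00
After 4 (month_end (apply 2% monthly interest)): balance=$57.12 total_interest=$7.12
After 5 (month_end (apply 2% monthly interest)): balance=$58.26 total_interest=$8.26
After 6 (year_end (apply 12% annual interest)): balance=$65.25 total_interest=$15.25
After 7 (withdraw($100)): balance=$0.00 total_interest=$15.25
After 8 (deposit($50)): balance=$50.00 total_interest=$15.25

Answer: 50.00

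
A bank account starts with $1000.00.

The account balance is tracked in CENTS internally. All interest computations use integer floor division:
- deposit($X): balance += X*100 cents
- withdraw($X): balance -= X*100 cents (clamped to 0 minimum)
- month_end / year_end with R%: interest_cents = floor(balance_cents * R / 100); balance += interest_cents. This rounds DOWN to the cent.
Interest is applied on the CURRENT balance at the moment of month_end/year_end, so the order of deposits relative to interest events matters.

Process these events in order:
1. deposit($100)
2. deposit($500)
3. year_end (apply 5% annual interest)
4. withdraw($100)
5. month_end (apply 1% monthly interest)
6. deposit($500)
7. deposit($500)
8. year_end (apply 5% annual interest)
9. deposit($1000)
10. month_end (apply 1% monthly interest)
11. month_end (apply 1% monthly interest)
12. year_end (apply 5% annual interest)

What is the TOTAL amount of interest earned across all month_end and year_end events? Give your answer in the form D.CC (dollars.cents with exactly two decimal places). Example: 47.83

Answer: 490.48

Derivation:
After 1 (deposit($100)): balance=$1100.00 total_interest=$0.00
After 2 (deposit($500)): balance=$1600.00 total_interest=$0.00
After 3 (year_end (apply 5% annual interest)): balance=$1680.00 total_interest=$80.00
After 4 (withdraw($100)): balance=$1580.00 total_interest=$80.00
After 5 (month_end (apply 1% monthly interest)): balance=$1595.80 total_interest=$95.80
After 6 (deposit($500)): balance=$2095.80 total_interest=$95.80
After 7 (deposit($500)): balance=$2595.80 total_interest=$95.80
After 8 (year_end (apply 5% annual interest)): balance=$2725.59 total_interest=$225.59
After 9 (deposit($1000)): balance=$3725.59 total_interest=$225.59
After 10 (month_end (apply 1% monthly interest)): balance=$3762.84 total_interest=$262.84
After 11 (month_end (apply 1% monthly interest)): balance=$3800.46 total_interest=$300.46
After 12 (year_end (apply 5% annual interest)): balance=$3990.48 total_interest=$490.48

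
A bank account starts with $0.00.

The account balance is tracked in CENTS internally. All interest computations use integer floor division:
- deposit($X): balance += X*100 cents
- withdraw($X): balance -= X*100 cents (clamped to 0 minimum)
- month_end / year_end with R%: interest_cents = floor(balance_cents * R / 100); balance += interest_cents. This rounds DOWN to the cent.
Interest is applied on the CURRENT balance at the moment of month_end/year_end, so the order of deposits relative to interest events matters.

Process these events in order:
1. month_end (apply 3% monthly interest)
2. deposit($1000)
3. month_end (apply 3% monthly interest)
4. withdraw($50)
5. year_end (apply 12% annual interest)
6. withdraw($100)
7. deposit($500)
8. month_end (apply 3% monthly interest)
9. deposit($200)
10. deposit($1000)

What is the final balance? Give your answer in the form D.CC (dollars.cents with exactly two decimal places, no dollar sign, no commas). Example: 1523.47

After 1 (month_end (apply 3% monthly interest)): balance=$0.00 total_interest=$0.00
After 2 (deposit($1000)): balance=$1000.00 total_interest=$0.00
After 3 (month_end (apply 3% monthly interest)): balance=$1030.00 total_interest=$30.00
After 4 (withdraw($50)): balance=$980.00 total_interest=$30.00
After 5 (year_end (apply 12% annual interest)): balance=$1097.60 total_interest=$147.60
After 6 (withdraw($100)): balance=$997.60 total_interest=$147.60
After 7 (deposit($500)): balance=$1497.60 total_interest=$147.60
After 8 (month_end (apply 3% monthly interest)): balance=$1542.52 total_interest=$192.52
After 9 (deposit($200)): balance=$1742.52 total_interest=$192.52
After 10 (deposit($1000)): balance=$2742.52 total_interest=$192.52

Answer: 2742.52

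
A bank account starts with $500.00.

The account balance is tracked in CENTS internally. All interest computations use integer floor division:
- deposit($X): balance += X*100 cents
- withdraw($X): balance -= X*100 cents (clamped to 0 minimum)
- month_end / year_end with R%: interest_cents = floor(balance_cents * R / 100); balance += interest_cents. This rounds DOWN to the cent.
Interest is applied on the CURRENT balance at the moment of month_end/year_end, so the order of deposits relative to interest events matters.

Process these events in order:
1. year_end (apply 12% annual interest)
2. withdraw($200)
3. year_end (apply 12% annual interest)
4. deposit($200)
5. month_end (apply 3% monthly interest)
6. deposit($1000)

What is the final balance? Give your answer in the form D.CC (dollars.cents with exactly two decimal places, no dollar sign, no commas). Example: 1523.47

Answer: 1621.29

Derivation:
After 1 (year_end (apply 12% annual interest)): balance=$560.00 total_interest=$60.00
After 2 (withdraw($200)): balance=$360.00 total_interest=$60.00
After 3 (year_end (apply 12% annual interest)): balance=$403.20 total_interest=$103.20
After 4 (deposit($200)): balance=$603.20 total_interest=$103.20
After 5 (month_end (apply 3% monthly interest)): balance=$621.29 total_interest=$121.29
After 6 (deposit($1000)): balance=$1621.29 total_interest=$121.29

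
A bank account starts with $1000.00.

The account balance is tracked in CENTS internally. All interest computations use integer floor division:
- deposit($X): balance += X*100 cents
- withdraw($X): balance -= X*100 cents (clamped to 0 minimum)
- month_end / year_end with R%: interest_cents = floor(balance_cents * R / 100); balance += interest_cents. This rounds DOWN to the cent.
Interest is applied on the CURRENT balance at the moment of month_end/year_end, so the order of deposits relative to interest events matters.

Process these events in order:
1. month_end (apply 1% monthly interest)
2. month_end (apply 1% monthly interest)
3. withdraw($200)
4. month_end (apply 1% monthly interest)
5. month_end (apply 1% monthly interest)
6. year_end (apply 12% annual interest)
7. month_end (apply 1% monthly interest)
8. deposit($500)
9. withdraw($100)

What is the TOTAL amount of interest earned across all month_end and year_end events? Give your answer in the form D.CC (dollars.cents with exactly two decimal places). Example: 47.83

After 1 (month_end (apply 1% monthly interest)): balance=$1010.00 total_interest=$10.00
After 2 (month_end (apply 1% monthly interest)): balance=$1020.10 total_interest=$20.10
After 3 (withdraw($200)): balance=$820.10 total_interest=$20.10
After 4 (month_end (apply 1% monthly interest)): balance=$828.30 total_interest=$28.30
After 5 (month_end (apply 1% monthly interest)): balance=$836.58 total_interest=$36.58
After 6 (year_end (apply 12% annual interest)): balance=$936.96 total_interest=$136.96
After 7 (month_end (apply 1% monthly interest)): balance=$946.32 total_interest=$146.32
After 8 (deposit($500)): balance=$1446.32 total_interest=$146.32
After 9 (withdraw($100)): balance=$1346.32 total_interest=$146.32

Answer: 146.32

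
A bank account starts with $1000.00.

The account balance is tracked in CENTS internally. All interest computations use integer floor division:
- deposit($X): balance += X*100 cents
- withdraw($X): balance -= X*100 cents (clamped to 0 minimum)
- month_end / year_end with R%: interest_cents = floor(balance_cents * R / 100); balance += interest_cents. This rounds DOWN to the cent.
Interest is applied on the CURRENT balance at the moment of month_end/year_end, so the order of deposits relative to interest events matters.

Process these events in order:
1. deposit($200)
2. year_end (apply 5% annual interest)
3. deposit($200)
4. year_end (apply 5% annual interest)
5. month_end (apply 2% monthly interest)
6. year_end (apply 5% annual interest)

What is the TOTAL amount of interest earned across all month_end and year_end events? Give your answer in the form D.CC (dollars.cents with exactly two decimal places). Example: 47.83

Answer: 241.84

Derivation:
After 1 (deposit($200)): balance=$1200.00 total_interest=$0.00
After 2 (year_end (apply 5% annual interest)): balance=$1260.00 total_interest=$60.00
After 3 (deposit($200)): balance=$1460.00 total_interest=$60.00
After 4 (year_end (apply 5% annual interest)): balance=$1533.00 total_interest=$133.00
After 5 (month_end (apply 2% monthly interest)): balance=$1563.66 total_interest=$163.66
After 6 (year_end (apply 5% annual interest)): balance=$1641.84 total_interest=$241.84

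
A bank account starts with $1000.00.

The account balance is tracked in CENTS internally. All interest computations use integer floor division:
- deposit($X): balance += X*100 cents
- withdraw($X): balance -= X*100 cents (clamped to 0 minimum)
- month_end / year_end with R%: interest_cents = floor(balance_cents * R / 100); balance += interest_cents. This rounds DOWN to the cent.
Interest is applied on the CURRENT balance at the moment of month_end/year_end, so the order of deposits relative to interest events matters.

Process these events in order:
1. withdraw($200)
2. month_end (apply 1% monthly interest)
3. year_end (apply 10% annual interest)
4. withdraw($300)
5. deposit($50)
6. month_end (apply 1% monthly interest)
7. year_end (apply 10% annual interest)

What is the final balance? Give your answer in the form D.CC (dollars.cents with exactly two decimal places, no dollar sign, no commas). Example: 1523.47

Answer: 709.69

Derivation:
After 1 (withdraw($200)): balance=$800.00 total_interest=$0.00
After 2 (month_end (apply 1% monthly interest)): balance=$808.00 total_interest=$8.00
After 3 (year_end (apply 10% annual interest)): balance=$888.80 total_interest=$88.80
After 4 (withdraw($300)): balance=$588.80 total_interest=$88.80
After 5 (deposit($50)): balance=$638.80 total_interest=$88.80
After 6 (month_end (apply 1% monthly interest)): balance=$645.18 total_interest=$95.18
After 7 (year_end (apply 10% annual interest)): balance=$709.69 total_interest=$159.69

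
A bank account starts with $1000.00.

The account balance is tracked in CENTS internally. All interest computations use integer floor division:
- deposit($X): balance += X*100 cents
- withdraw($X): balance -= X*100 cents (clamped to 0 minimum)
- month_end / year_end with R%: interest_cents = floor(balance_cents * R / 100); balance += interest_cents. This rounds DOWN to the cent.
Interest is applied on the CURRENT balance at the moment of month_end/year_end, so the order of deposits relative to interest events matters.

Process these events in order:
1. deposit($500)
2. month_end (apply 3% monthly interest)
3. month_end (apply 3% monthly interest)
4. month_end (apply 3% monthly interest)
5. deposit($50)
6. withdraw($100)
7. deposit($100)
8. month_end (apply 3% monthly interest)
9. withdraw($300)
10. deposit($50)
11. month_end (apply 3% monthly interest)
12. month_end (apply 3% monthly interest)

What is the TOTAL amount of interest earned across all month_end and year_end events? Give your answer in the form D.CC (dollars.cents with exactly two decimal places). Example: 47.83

After 1 (deposit($500)): balance=$1500.00 total_interest=$0.00
After 2 (month_end (apply 3% monthly interest)): balance=$1545.00 total_interest=$45.00
After 3 (month_end (apply 3% monthly interest)): balance=$1591.35 total_interest=$91.35
After 4 (month_end (apply 3% monthly interest)): balance=$1639.09 total_interest=$139.09
After 5 (deposit($50)): balance=$1689.09 total_interest=$139.09
After 6 (withdraw($100)): balance=$1589.09 total_interest=$139.09
After 7 (deposit($100)): balance=$1689.09 total_interest=$139.09
After 8 (month_end (apply 3% monthly interest)): balance=$1739.76 total_interest=$189.76
After 9 (withdraw($300)): balance=$1439.76 total_interest=$189.76
After 10 (deposit($50)): balance=$1489.76 total_interest=$189.76
After 11 (month_end (apply 3% monthly interest)): balance=$1534.45 total_interest=$234.45
After 12 (month_end (apply 3% monthly interest)): balance=$1580.48 total_interest=$280.48

Answer: 280.48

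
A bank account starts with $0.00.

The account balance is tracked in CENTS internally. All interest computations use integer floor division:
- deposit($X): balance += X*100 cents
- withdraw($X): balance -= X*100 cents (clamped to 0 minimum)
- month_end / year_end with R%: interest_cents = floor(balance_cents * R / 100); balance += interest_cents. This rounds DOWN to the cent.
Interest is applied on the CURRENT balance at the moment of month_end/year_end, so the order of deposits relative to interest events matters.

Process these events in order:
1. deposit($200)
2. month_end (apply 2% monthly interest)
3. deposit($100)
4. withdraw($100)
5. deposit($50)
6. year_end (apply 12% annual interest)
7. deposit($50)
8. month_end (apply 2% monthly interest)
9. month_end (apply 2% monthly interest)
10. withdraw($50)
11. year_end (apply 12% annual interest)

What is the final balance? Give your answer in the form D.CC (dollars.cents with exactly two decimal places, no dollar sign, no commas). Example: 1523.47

Answer: 333.73

Derivation:
After 1 (deposit($200)): balance=$200.00 total_interest=$0.00
After 2 (month_end (apply 2% monthly interest)): balance=$204.00 total_interest=$4.00
After 3 (deposit($100)): balance=$304.00 total_interest=$4.00
After 4 (withdraw($100)): balance=$204.00 total_interest=$4.00
After 5 (deposit($50)): balance=$254.00 total_interest=$4.00
After 6 (year_end (apply 12% annual interest)): balance=$284.48 total_interest=$34.48
After 7 (deposit($50)): balance=$334.48 total_interest=$34.48
After 8 (month_end (apply 2% monthly interest)): balance=$341.16 total_interest=$41.16
After 9 (month_end (apply 2% monthly interest)): balance=$347.98 total_interest=$47.98
After 10 (withdraw($50)): balance=$297.98 total_interest=$47.98
After 11 (year_end (apply 12% annual interest)): balance=$333.73 total_interest=$83.73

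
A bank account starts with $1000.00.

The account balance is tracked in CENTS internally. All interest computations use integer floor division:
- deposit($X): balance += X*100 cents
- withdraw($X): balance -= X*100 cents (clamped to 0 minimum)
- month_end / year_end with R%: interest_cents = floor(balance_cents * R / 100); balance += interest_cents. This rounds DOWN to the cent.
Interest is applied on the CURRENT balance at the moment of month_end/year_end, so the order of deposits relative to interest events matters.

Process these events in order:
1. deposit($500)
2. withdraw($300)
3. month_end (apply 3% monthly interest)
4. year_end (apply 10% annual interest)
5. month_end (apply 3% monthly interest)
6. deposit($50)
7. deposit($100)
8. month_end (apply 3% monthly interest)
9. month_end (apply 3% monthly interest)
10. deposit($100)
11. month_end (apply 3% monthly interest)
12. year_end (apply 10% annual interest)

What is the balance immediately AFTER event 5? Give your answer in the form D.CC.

After 1 (deposit($500)): balance=$1500.00 total_interest=$0.00
After 2 (withdraw($300)): balance=$1200.00 total_interest=$0.00
After 3 (month_end (apply 3% monthly interest)): balance=$1236.00 total_interest=$36.00
After 4 (year_end (apply 10% annual interest)): balance=$1359.60 total_interest=$159.60
After 5 (month_end (apply 3% monthly interest)): balance=$1400.38 total_interest=$200.38

Answer: 1400.38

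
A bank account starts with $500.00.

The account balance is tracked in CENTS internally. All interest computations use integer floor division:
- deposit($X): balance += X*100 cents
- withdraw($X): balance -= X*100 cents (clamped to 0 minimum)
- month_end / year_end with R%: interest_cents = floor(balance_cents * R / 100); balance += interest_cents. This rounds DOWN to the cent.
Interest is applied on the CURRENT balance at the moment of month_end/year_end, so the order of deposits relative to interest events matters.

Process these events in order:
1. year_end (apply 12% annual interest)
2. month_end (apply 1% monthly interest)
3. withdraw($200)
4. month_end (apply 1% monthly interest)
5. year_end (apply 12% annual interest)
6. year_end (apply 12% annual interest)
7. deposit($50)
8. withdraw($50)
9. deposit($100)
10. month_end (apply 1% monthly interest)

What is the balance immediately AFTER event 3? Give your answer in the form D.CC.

Answer: 365.60

Derivation:
After 1 (year_end (apply 12% annual interest)): balance=$560.00 total_interest=$60.00
After 2 (month_end (apply 1% monthly interest)): balance=$565.60 total_interest=$65.60
After 3 (withdraw($200)): balance=$365.60 total_interest=$65.60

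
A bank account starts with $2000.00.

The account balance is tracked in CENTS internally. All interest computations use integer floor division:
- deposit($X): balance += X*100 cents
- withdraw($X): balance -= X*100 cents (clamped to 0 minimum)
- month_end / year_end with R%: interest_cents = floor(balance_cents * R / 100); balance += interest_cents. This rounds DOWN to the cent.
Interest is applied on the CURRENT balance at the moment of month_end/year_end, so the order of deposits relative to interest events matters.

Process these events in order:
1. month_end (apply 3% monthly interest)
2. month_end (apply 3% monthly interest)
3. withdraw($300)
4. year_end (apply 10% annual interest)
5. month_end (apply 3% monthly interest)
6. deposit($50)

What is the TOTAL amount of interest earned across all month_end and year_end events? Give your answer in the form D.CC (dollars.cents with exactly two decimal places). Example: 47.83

After 1 (month_end (apply 3% monthly interest)): balance=$2060.00 total_interest=$60.00
After 2 (month_end (apply 3% monthly interest)): balance=$2121.80 total_interest=$121.80
After 3 (withdraw($300)): balance=$1821.80 total_interest=$121.80
After 4 (year_end (apply 10% annual interest)): balance=$2003.98 total_interest=$303.98
After 5 (month_end (apply 3% monthly interest)): balance=$2064.09 total_interest=$364.09
After 6 (deposit($50)): balance=$2114.09 total_interest=$364.09

Answer: 364.09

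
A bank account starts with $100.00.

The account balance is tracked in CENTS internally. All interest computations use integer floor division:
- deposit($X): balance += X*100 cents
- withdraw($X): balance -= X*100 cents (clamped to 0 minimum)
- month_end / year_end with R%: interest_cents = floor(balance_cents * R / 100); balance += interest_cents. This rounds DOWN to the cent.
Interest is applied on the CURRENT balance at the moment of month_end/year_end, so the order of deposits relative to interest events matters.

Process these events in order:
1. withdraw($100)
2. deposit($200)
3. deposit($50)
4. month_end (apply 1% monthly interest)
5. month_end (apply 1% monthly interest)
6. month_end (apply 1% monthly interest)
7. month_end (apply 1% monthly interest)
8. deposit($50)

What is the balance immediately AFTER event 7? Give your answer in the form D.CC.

Answer: 260.14

Derivation:
After 1 (withdraw($100)): balance=$0.00 total_interest=$0.00
After 2 (deposit($200)): balance=$200.00 total_interest=$0.00
After 3 (deposit($50)): balance=$250.00 total_interest=$0.00
After 4 (month_end (apply 1% monthly interest)): balance=$252.50 total_interest=$2.50
After 5 (month_end (apply 1% monthly interest)): balance=$255.02 total_interest=$5.02
After 6 (month_end (apply 1% monthly interest)): balance=$257.57 total_interest=$7.57
After 7 (month_end (apply 1% monthly interest)): balance=$260.14 total_interest=$10.14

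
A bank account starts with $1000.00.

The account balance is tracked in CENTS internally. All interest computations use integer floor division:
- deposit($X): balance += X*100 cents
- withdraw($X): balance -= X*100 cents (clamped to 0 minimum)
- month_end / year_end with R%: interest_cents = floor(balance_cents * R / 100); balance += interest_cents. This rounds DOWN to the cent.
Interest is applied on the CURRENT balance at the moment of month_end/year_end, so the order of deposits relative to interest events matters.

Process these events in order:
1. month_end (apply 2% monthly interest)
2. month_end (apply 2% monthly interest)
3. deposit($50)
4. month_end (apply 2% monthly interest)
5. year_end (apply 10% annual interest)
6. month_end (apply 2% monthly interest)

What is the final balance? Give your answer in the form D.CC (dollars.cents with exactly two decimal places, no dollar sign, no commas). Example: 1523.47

Answer: 1247.88

Derivation:
After 1 (month_end (apply 2% monthly interest)): balance=$1020.00 total_interest=$20.00
After 2 (month_end (apply 2% monthly interest)): balance=$1040.40 total_interest=$40.40
After 3 (deposit($50)): balance=$1090.40 total_interest=$40.40
After 4 (month_end (apply 2% monthly interest)): balance=$1112.20 total_interest=$62.20
After 5 (year_end (apply 10% annual interest)): balance=$1223.42 total_interest=$173.42
After 6 (month_end (apply 2% monthly interest)): balance=$1247.88 total_interest=$197.88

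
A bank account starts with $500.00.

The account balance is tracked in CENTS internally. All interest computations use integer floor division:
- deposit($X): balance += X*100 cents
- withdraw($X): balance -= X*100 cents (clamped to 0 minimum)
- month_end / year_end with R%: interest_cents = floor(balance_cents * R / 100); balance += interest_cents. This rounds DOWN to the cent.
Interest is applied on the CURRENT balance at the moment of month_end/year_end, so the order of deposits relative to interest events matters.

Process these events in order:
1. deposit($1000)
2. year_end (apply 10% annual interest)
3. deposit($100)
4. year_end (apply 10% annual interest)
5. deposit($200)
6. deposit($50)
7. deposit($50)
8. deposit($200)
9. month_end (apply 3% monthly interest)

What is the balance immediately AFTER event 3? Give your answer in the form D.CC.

Answer: 1750.00

Derivation:
After 1 (deposit($1000)): balance=$1500.00 total_interest=$0.00
After 2 (year_end (apply 10% annual interest)): balance=$1650.00 total_interest=$150.00
After 3 (deposit($100)): balance=$1750.00 total_interest=$150.00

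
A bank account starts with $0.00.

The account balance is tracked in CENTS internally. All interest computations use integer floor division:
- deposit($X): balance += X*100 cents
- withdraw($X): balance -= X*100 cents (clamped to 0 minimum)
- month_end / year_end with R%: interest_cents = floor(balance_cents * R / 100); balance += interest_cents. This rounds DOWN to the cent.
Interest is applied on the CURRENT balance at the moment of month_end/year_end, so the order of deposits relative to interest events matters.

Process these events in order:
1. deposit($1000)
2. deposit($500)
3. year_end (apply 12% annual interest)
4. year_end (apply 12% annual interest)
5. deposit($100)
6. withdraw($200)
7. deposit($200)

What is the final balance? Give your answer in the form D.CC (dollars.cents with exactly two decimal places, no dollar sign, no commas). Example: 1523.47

Answer: 1981.60

Derivation:
After 1 (deposit($1000)): balance=$1000.00 total_interest=$0.00
After 2 (deposit($500)): balance=$1500.00 total_interest=$0.00
After 3 (year_end (apply 12% annual interest)): balance=$1680.00 total_interest=$180.00
After 4 (year_end (apply 12% annual interest)): balance=$1881.60 total_interest=$381.60
After 5 (deposit($100)): balance=$1981.60 total_interest=$381.60
After 6 (withdraw($200)): balance=$1781.60 total_interest=$381.60
After 7 (deposit($200)): balance=$1981.60 total_interest=$381.60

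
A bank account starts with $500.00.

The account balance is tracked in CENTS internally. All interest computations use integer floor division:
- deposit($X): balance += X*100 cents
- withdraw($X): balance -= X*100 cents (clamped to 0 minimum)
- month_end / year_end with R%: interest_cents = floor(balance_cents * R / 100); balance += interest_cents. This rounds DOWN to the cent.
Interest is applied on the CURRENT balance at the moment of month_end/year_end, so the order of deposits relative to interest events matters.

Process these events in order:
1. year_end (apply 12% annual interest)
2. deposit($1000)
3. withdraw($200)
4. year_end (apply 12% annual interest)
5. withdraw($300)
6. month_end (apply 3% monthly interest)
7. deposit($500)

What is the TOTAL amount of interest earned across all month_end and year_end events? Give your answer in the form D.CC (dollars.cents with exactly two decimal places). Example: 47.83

Answer: 259.89

Derivation:
After 1 (year_end (apply 12% annual interest)): balance=$560.00 total_interest=$60.00
After 2 (deposit($1000)): balance=$1560.00 total_interest=$60.00
After 3 (withdraw($200)): balance=$1360.00 total_interest=$60.00
After 4 (year_end (apply 12% annual interest)): balance=$1523.20 total_interest=$223.20
After 5 (withdraw($300)): balance=$1223.20 total_interest=$223.20
After 6 (month_end (apply 3% monthly interest)): balance=$1259.89 total_interest=$259.89
After 7 (deposit($500)): balance=$1759.89 total_interest=$259.89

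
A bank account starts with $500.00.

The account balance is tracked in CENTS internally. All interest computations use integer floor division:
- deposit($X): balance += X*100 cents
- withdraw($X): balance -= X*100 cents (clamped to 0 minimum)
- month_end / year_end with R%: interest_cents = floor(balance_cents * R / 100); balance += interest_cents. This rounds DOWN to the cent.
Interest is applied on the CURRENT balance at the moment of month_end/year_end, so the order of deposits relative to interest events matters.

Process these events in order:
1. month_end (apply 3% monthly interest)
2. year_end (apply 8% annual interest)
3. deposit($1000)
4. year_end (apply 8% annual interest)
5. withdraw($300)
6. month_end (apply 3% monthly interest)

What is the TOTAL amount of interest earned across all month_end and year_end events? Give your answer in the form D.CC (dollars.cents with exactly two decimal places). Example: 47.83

After 1 (month_end (apply 3% monthly interest)): balance=$515.00 total_interest=$15.00
After 2 (year_end (apply 8% annual interest)): balance=$556.20 total_interest=$56.20
After 3 (deposit($1000)): balance=$1556.20 total_interest=$56.20
After 4 (year_end (apply 8% annual interest)): balance=$1680.69 total_interest=$180.69
After 5 (withdraw($300)): balance=$1380.69 total_interest=$180.69
After 6 (month_end (apply 3% monthly interest)): balance=$1422.11 total_interest=$222.11

Answer: 222.11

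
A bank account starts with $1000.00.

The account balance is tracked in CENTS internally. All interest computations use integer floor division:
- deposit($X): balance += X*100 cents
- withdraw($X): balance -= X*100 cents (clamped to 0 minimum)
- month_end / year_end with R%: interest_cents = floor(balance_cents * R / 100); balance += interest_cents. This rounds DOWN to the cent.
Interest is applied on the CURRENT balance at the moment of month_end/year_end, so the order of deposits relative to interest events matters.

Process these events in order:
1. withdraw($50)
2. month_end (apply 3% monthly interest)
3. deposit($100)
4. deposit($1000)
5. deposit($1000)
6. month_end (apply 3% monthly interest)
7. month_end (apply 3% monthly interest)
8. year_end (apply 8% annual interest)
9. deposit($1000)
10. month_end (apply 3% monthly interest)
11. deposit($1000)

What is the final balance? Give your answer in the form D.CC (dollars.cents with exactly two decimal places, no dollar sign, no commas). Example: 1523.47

After 1 (withdraw($50)): balance=$950.00 total_interest=$0.00
After 2 (month_end (apply 3% monthly interest)): balance=$978.50 total_interest=$28.50
After 3 (deposit($100)): balance=$1078.50 total_interest=$28.50
After 4 (deposit($1000)): balance=$2078.50 total_interest=$28.50
After 5 (deposit($1000)): balance=$3078.50 total_interest=$28.50
After 6 (month_end (apply 3% monthly interest)): balance=$3170.85 total_interest=$120.85
After 7 (month_end (apply 3% monthly interest)): balance=$3265.97 total_interest=$215.97
After 8 (year_end (apply 8% annual interest)): balance=$3527.24 total_interest=$477.24
After 9 (deposit($1000)): balance=$4527.24 total_interest=$477.24
After 10 (month_end (apply 3% monthly interest)): balance=$4663.05 total_interest=$613.05
After 11 (deposit($1000)): balance=$5663.05 total_interest=$613.05

Answer: 5663.05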